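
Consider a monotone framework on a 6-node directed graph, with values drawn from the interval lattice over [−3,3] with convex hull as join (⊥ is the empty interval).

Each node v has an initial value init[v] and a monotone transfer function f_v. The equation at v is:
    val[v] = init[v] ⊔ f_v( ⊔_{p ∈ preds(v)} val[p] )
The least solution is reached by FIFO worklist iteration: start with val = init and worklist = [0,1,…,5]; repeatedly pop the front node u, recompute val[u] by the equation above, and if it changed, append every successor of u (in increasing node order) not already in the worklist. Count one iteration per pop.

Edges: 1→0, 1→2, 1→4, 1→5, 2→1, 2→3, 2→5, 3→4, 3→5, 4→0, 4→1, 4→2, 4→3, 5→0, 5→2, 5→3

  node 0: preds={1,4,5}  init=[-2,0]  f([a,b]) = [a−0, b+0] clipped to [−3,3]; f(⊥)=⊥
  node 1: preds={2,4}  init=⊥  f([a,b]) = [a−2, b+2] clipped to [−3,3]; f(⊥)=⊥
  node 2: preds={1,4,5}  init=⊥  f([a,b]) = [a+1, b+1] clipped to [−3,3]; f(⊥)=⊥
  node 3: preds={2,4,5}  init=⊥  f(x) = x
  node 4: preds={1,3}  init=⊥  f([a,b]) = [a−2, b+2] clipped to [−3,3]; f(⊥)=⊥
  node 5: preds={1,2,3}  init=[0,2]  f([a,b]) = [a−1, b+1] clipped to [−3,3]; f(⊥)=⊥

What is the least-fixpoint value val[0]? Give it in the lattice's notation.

[-3,3]

Worklist (18 pops):
  #1 pop 0: in=[0,2] → [-2,2] (was [-2,0]); enqueue []
  #2 pop 1: in=⊥ → ⊥ (no change)
  #3 pop 2: in=[0,2] → [1,3] (was ⊥); enqueue [1]
  #4 pop 3: in=[0,3] → [0,3] (was ⊥); enqueue []
  #5 pop 4: in=[0,3] → [-2,3] (was ⊥); enqueue [0,2,3]
  #6 pop 5: in=[0,3] → [-1,3] (was [0,2]); enqueue []
  #7 pop 1: in=[-2,3] → [-3,3] (was ⊥); enqueue [4,5]
  #8 pop 0: in=[-3,3] → [-3,3] (was [-2,2]); enqueue []
  #9 pop 2: in=[-3,3] → [-2,3] (was [1,3]); enqueue [1]
  #10 pop 3: in=[-2,3] → [-2,3] (was [0,3]); enqueue []
  #11 pop 4: in=[-3,3] → [-3,3] (was [-2,3]); enqueue [0,2,3]
  #12 pop 5: in=[-3,3] → [-3,3] (was [-1,3]); enqueue []
  #13 pop 1: in=[-3,3] → [-3,3] (no change)
  #14 pop 0: in=[-3,3] → [-3,3] (no change)
  #15 pop 2: in=[-3,3] → [-2,3] (no change)
  #16 pop 3: in=[-3,3] → [-3,3] (was [-2,3]); enqueue [4,5]
  #17 pop 4: in=[-3,3] → [-3,3] (no change)
  #18 pop 5: in=[-3,3] → [-3,3] (no change)

Fixpoint:
  val[0] = [-3,3]
  val[1] = [-3,3]
  val[2] = [-2,3]
  val[3] = [-3,3]
  val[4] = [-3,3]
  val[5] = [-3,3]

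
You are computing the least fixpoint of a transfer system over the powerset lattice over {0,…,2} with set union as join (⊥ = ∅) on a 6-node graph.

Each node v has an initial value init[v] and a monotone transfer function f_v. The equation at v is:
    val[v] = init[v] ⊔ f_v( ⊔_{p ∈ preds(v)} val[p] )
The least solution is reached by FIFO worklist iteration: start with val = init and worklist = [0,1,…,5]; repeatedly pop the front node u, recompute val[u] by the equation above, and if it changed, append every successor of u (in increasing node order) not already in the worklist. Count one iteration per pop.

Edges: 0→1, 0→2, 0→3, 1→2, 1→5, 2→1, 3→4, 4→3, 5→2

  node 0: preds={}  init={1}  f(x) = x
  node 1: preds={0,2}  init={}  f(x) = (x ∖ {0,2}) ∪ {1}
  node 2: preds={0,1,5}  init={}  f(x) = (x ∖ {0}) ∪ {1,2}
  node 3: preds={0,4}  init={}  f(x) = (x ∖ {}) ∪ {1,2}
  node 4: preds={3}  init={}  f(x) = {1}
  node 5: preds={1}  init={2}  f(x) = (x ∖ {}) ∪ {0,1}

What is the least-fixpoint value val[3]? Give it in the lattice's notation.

Worklist (9 pops):
  #1 pop 0: in={} → {1} (no change)
  #2 pop 1: in={1} → {1} (was {}); enqueue []
  #3 pop 2: in={1,2} → {1,2} (was {}); enqueue [1]
  #4 pop 3: in={1} → {1,2} (was {}); enqueue []
  #5 pop 4: in={1,2} → {1} (was {}); enqueue [3]
  #6 pop 5: in={1} → {0,1,2} (was {2}); enqueue [2]
  #7 pop 1: in={1,2} → {1} (no change)
  #8 pop 3: in={1} → {1,2} (no change)
  #9 pop 2: in={0,1,2} → {1,2} (no change)

Fixpoint:
  val[0] = {1}
  val[1] = {1}
  val[2] = {1,2}
  val[3] = {1,2}
  val[4] = {1}
  val[5] = {0,1,2}

{1,2}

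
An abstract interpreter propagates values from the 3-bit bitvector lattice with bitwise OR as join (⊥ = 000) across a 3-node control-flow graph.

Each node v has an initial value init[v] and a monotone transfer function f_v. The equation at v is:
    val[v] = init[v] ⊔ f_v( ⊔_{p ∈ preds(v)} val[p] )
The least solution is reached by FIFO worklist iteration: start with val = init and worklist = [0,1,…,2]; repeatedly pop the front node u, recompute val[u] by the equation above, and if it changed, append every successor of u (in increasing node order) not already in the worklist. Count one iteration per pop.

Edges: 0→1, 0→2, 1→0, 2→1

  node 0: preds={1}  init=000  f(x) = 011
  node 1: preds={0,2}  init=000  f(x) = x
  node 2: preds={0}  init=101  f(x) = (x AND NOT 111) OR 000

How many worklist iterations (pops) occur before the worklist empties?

4

Iteration log — 4 steps:
  step 1. node 0  ⊔preds=000  new=011  old=000  +wl: 
  step 2. node 1  ⊔preds=111  new=111  old=000  +wl: 0
  step 3. node 2  ⊔preds=011  new=101  stable
  step 4. node 0  ⊔preds=111  new=011  stable

Least fixpoint reached:
  node 0: 011
  node 1: 111
  node 2: 101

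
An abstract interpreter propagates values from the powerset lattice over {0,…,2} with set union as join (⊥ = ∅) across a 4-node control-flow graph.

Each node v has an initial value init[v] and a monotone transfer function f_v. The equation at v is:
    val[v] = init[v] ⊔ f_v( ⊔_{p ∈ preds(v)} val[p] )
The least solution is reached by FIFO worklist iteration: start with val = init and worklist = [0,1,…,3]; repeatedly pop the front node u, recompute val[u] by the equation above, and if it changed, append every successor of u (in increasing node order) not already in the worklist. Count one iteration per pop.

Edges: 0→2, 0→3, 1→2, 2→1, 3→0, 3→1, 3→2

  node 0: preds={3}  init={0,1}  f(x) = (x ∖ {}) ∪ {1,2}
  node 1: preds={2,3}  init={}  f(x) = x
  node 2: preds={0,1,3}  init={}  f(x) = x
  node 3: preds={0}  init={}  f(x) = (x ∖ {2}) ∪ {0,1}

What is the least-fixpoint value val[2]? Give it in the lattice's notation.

Iteration log — 7 steps:
  step 1. node 0  ⊔preds={}  new={0,1,2}  old={0,1}  +wl: 
  step 2. node 1  ⊔preds={}  new={}  stable
  step 3. node 2  ⊔preds={0,1,2}  new={0,1,2}  old={}  +wl: 1
  step 4. node 3  ⊔preds={0,1,2}  new={0,1}  old={}  +wl: 0,2
  step 5. node 1  ⊔preds={0,1,2}  new={0,1,2}  old={}  +wl: 
  step 6. node 0  ⊔preds={0,1}  new={0,1,2}  stable
  step 7. node 2  ⊔preds={0,1,2}  new={0,1,2}  stable

Least fixpoint reached:
  node 0: {0,1,2}
  node 1: {0,1,2}
  node 2: {0,1,2}
  node 3: {0,1}

{0,1,2}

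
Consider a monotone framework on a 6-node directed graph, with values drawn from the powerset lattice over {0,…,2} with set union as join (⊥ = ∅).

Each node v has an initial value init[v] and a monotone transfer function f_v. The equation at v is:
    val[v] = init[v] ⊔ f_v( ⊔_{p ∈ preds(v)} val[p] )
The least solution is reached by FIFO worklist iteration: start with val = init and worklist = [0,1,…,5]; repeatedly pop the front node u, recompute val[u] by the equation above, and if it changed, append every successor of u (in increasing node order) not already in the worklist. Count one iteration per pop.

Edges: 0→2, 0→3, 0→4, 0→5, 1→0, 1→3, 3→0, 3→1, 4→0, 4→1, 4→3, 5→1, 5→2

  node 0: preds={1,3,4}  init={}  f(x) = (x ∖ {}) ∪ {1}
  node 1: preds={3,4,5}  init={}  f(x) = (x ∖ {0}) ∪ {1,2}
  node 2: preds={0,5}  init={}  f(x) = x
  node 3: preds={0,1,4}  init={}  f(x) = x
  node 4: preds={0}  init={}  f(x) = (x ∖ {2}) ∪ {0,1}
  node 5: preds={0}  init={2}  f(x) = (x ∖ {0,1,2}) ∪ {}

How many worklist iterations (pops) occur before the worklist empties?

14

Worklist (14 pops):
  #1 pop 0: in={} → {1} (was {}); enqueue []
  #2 pop 1: in={2} → {1,2} (was {}); enqueue [0]
  #3 pop 2: in={1,2} → {1,2} (was {}); enqueue []
  #4 pop 3: in={1,2} → {1,2} (was {}); enqueue [1]
  #5 pop 4: in={1} → {0,1} (was {}); enqueue [3]
  #6 pop 5: in={1} → {2} (no change)
  #7 pop 0: in={0,1,2} → {0,1,2} (was {1}); enqueue [2,4,5]
  #8 pop 1: in={0,1,2} → {1,2} (no change)
  #9 pop 3: in={0,1,2} → {0,1,2} (was {1,2}); enqueue [0,1]
  #10 pop 2: in={0,1,2} → {0,1,2} (was {1,2}); enqueue []
  #11 pop 4: in={0,1,2} → {0,1} (no change)
  #12 pop 5: in={0,1,2} → {2} (no change)
  #13 pop 0: in={0,1,2} → {0,1,2} (no change)
  #14 pop 1: in={0,1,2} → {1,2} (no change)

Fixpoint:
  val[0] = {0,1,2}
  val[1] = {1,2}
  val[2] = {0,1,2}
  val[3] = {0,1,2}
  val[4] = {0,1}
  val[5] = {2}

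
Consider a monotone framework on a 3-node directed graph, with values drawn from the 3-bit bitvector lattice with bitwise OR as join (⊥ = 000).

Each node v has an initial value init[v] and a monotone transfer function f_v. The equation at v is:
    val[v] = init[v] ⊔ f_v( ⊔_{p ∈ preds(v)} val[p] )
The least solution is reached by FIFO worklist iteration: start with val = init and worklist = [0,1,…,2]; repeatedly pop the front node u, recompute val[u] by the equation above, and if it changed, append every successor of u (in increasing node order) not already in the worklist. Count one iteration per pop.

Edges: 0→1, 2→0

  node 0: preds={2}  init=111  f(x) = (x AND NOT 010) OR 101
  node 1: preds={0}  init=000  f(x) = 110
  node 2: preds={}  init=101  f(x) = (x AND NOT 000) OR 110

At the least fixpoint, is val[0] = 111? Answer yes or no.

Worklist (4 pops):
  #1 pop 0: in=101 → 111 (no change)
  #2 pop 1: in=111 → 110 (was 000); enqueue []
  #3 pop 2: in=000 → 111 (was 101); enqueue [0]
  #4 pop 0: in=111 → 111 (no change)

Fixpoint:
  val[0] = 111
  val[1] = 110
  val[2] = 111

yes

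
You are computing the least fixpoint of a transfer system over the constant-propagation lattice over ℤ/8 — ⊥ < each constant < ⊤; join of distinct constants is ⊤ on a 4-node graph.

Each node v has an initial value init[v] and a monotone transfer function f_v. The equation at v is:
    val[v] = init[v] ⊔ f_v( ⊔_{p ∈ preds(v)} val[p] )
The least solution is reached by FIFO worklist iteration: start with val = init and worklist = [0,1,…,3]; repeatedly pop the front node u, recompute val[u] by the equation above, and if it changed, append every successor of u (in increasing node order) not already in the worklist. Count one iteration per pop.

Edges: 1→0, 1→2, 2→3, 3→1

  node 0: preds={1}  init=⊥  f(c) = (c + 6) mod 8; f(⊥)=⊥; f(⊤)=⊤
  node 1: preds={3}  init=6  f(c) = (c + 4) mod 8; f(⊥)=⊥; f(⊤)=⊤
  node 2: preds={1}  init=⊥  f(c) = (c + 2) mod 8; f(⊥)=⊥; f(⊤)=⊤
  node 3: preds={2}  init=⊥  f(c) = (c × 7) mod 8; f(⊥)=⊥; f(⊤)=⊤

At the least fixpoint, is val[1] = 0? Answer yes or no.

Trace (9 dequeues):
  [1] u=0 | in 6 | out 4 | prev ⊥ | push {}
  [2] u=1 | in ⊥ | out 6 | ==
  [3] u=2 | in 6 | out 0 | prev ⊥ | push {}
  [4] u=3 | in 0 | out 0 | prev ⊥ | push {1}
  [5] u=1 | in 0 | out ⊤ | prev 6 | push {0,2}
  [6] u=0 | in ⊤ | out ⊤ | prev 4 | push {}
  [7] u=2 | in ⊤ | out ⊤ | prev 0 | push {3}
  [8] u=3 | in ⊤ | out ⊤ | prev 0 | push {1}
  [9] u=1 | in ⊤ | out ⊤ | ==

Converged values:
  [0] ⊤
  [1] ⊤
  [2] ⊤
  [3] ⊤

no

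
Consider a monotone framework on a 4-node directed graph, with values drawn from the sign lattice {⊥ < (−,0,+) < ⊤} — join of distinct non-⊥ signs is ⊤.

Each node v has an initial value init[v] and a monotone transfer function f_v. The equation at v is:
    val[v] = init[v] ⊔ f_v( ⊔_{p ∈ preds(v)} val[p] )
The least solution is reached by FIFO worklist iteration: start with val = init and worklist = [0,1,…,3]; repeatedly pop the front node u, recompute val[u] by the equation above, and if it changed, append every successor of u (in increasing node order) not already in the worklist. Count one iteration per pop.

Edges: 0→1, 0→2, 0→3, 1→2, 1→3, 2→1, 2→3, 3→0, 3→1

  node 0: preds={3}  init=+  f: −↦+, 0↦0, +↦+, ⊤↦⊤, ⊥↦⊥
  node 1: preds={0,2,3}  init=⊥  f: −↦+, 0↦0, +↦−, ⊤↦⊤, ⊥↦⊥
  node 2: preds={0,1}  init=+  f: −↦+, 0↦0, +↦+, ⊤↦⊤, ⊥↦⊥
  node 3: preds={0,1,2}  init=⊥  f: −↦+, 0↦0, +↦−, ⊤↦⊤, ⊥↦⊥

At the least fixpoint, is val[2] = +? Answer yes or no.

no

Worklist (9 pops):
  #1 pop 0: in=⊥ → + (no change)
  #2 pop 1: in=+ → − (was ⊥); enqueue []
  #3 pop 2: in=⊤ → ⊤ (was +); enqueue [1]
  #4 pop 3: in=⊤ → ⊤ (was ⊥); enqueue [0]
  #5 pop 1: in=⊤ → ⊤ (was −); enqueue [2,3]
  #6 pop 0: in=⊤ → ⊤ (was +); enqueue [1]
  #7 pop 2: in=⊤ → ⊤ (no change)
  #8 pop 3: in=⊤ → ⊤ (no change)
  #9 pop 1: in=⊤ → ⊤ (no change)

Fixpoint:
  val[0] = ⊤
  val[1] = ⊤
  val[2] = ⊤
  val[3] = ⊤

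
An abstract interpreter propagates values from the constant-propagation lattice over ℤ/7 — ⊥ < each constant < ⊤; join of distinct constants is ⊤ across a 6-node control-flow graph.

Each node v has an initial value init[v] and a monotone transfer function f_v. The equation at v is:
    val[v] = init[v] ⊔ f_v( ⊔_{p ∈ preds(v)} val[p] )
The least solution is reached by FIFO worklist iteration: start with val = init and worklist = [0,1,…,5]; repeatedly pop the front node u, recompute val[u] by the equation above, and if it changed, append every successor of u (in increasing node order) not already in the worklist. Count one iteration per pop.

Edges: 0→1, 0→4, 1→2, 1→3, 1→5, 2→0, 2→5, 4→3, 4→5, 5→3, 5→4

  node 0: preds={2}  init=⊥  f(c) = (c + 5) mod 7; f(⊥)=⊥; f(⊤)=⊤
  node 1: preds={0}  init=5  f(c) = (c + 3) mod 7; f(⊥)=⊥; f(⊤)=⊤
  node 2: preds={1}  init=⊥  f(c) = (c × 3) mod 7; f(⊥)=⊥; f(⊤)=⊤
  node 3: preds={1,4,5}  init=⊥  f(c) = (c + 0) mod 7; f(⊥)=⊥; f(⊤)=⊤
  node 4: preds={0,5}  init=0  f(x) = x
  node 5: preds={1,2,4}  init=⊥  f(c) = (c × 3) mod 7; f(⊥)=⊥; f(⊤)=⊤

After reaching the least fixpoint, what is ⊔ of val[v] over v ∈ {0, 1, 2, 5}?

⊤

Trace (17 dequeues):
  [1] u=0 | in ⊥ | out ⊥ | ==
  [2] u=1 | in ⊥ | out 5 | ==
  [3] u=2 | in 5 | out 1 | prev ⊥ | push {0}
  [4] u=3 | in ⊤ | out ⊤ | prev ⊥ | push {}
  [5] u=4 | in ⊥ | out 0 | ==
  [6] u=5 | in ⊤ | out ⊤ | prev ⊥ | push {3,4}
  [7] u=0 | in 1 | out 6 | prev ⊥ | push {1}
  [8] u=3 | in ⊤ | out ⊤ | ==
  [9] u=4 | in ⊤ | out ⊤ | prev 0 | push {3,5}
  [10] u=1 | in 6 | out ⊤ | prev 5 | push {2}
  [11] u=3 | in ⊤ | out ⊤ | ==
  [12] u=5 | in ⊤ | out ⊤ | ==
  [13] u=2 | in ⊤ | out ⊤ | prev 1 | push {0,5}
  [14] u=0 | in ⊤ | out ⊤ | prev 6 | push {1,4}
  [15] u=5 | in ⊤ | out ⊤ | ==
  [16] u=1 | in ⊤ | out ⊤ | ==
  [17] u=4 | in ⊤ | out ⊤ | ==

Converged values:
  [0] ⊤
  [1] ⊤
  [2] ⊤
  [3] ⊤
  [4] ⊤
  [5] ⊤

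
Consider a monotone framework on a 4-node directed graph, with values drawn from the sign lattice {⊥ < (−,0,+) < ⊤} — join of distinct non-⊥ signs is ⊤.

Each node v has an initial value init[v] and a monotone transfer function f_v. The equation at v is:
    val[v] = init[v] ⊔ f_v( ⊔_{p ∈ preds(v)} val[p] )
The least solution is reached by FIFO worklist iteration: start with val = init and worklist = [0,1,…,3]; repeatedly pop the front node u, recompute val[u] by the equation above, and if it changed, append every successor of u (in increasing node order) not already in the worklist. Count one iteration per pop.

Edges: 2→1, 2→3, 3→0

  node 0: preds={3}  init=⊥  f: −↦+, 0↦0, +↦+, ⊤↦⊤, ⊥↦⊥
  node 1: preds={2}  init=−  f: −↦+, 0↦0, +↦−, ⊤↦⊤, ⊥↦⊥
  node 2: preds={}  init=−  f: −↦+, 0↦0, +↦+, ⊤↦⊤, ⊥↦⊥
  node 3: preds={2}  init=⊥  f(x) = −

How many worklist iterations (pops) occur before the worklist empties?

Iteration log — 5 steps:
  step 1. node 0  ⊔preds=⊥  new=⊥  stable
  step 2. node 1  ⊔preds=−  new=⊤  old=−  +wl: 
  step 3. node 2  ⊔preds=⊥  new=−  stable
  step 4. node 3  ⊔preds=−  new=−  old=⊥  +wl: 0
  step 5. node 0  ⊔preds=−  new=+  old=⊥  +wl: 

Least fixpoint reached:
  node 0: +
  node 1: ⊤
  node 2: −
  node 3: −

5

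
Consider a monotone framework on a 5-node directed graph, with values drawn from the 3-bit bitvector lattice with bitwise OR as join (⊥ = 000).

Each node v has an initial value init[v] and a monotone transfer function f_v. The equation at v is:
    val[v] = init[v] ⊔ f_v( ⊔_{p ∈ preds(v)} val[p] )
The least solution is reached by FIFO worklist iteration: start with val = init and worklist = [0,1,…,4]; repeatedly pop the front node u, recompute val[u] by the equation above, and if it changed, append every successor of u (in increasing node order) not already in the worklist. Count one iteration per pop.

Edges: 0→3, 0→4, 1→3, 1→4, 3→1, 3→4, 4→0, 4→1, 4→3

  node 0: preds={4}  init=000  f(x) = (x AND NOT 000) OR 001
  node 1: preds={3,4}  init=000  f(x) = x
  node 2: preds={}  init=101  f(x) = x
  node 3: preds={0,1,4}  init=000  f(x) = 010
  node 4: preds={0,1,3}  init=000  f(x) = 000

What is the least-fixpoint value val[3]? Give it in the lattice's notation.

Trace (8 dequeues):
  [1] u=0 | in 000 | out 001 | prev 000 | push {}
  [2] u=1 | in 000 | out 000 | ==
  [3] u=2 | in 000 | out 101 | ==
  [4] u=3 | in 001 | out 010 | prev 000 | push {1}
  [5] u=4 | in 011 | out 000 | ==
  [6] u=1 | in 010 | out 010 | prev 000 | push {3,4}
  [7] u=3 | in 011 | out 010 | ==
  [8] u=4 | in 011 | out 000 | ==

Converged values:
  [0] 001
  [1] 010
  [2] 101
  [3] 010
  [4] 000

010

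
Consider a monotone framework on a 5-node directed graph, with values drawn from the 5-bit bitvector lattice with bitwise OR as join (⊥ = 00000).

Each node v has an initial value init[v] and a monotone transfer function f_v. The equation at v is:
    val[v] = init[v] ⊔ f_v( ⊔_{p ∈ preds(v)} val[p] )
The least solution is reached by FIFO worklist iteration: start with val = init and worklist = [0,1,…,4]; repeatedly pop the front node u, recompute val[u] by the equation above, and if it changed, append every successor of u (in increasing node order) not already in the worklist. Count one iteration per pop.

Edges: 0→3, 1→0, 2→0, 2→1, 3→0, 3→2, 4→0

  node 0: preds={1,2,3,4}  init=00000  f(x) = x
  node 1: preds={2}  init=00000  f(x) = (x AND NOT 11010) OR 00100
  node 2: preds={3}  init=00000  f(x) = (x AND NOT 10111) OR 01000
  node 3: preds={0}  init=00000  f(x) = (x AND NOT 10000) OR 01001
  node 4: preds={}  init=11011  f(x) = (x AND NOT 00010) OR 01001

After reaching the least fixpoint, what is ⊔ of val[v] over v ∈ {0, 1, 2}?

Worklist (11 pops):
  #1 pop 0: in=11011 → 11011 (was 00000); enqueue []
  #2 pop 1: in=00000 → 00100 (was 00000); enqueue [0]
  #3 pop 2: in=00000 → 01000 (was 00000); enqueue [1]
  #4 pop 3: in=11011 → 01011 (was 00000); enqueue [2]
  #5 pop 4: in=00000 → 11011 (no change)
  #6 pop 0: in=11111 → 11111 (was 11011); enqueue [3]
  #7 pop 1: in=01000 → 00100 (no change)
  #8 pop 2: in=01011 → 01000 (no change)
  #9 pop 3: in=11111 → 01111 (was 01011); enqueue [0,2]
  #10 pop 0: in=11111 → 11111 (no change)
  #11 pop 2: in=01111 → 01000 (no change)

Fixpoint:
  val[0] = 11111
  val[1] = 00100
  val[2] = 01000
  val[3] = 01111
  val[4] = 11011

11111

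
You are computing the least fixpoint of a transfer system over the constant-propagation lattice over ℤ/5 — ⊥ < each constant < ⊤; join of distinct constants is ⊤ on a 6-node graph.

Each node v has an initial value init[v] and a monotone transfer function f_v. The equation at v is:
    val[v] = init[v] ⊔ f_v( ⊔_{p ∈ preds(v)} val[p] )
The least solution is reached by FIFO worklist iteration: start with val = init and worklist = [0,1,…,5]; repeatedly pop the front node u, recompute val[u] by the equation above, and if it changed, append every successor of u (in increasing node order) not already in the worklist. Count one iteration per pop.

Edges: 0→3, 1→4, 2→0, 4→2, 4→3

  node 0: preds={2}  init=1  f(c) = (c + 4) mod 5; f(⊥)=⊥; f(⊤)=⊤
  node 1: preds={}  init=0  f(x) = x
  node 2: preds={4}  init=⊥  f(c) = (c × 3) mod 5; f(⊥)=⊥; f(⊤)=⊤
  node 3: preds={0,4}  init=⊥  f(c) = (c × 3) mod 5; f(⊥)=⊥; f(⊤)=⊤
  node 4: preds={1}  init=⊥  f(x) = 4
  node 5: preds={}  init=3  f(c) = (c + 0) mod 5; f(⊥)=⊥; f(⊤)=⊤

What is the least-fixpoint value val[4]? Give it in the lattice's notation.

4

Worklist (9 pops):
  #1 pop 0: in=⊥ → 1 (no change)
  #2 pop 1: in=⊥ → 0 (no change)
  #3 pop 2: in=⊥ → ⊥ (no change)
  #4 pop 3: in=1 → 3 (was ⊥); enqueue []
  #5 pop 4: in=0 → 4 (was ⊥); enqueue [2,3]
  #6 pop 5: in=⊥ → 3 (no change)
  #7 pop 2: in=4 → 2 (was ⊥); enqueue [0]
  #8 pop 3: in=⊤ → ⊤ (was 3); enqueue []
  #9 pop 0: in=2 → 1 (no change)

Fixpoint:
  val[0] = 1
  val[1] = 0
  val[2] = 2
  val[3] = ⊤
  val[4] = 4
  val[5] = 3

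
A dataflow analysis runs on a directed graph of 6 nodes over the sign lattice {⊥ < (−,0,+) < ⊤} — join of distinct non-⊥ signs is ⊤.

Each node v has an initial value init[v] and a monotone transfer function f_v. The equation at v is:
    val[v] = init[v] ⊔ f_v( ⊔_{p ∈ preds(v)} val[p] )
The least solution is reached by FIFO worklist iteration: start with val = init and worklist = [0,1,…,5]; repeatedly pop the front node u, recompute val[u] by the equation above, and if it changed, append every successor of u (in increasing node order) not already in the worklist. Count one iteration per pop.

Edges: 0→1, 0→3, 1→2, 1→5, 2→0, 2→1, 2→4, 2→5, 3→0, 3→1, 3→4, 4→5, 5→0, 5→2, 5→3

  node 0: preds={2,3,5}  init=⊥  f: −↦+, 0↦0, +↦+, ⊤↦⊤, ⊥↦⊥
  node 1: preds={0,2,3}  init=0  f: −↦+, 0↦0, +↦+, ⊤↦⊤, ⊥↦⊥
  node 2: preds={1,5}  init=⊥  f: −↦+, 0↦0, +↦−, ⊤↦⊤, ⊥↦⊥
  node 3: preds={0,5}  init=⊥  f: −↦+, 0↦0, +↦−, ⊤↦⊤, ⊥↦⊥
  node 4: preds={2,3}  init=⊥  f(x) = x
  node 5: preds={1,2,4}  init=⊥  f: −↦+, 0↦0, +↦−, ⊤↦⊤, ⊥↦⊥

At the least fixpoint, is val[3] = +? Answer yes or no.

no

Worklist (13 pops):
  #1 pop 0: in=⊥ → ⊥ (no change)
  #2 pop 1: in=⊥ → 0 (no change)
  #3 pop 2: in=0 → 0 (was ⊥); enqueue [0,1]
  #4 pop 3: in=⊥ → ⊥ (no change)
  #5 pop 4: in=0 → 0 (was ⊥); enqueue []
  #6 pop 5: in=0 → 0 (was ⊥); enqueue [2,3]
  #7 pop 0: in=0 → 0 (was ⊥); enqueue []
  #8 pop 1: in=0 → 0 (no change)
  #9 pop 2: in=0 → 0 (no change)
  #10 pop 3: in=0 → 0 (was ⊥); enqueue [0,1,4]
  #11 pop 0: in=0 → 0 (no change)
  #12 pop 1: in=0 → 0 (no change)
  #13 pop 4: in=0 → 0 (no change)

Fixpoint:
  val[0] = 0
  val[1] = 0
  val[2] = 0
  val[3] = 0
  val[4] = 0
  val[5] = 0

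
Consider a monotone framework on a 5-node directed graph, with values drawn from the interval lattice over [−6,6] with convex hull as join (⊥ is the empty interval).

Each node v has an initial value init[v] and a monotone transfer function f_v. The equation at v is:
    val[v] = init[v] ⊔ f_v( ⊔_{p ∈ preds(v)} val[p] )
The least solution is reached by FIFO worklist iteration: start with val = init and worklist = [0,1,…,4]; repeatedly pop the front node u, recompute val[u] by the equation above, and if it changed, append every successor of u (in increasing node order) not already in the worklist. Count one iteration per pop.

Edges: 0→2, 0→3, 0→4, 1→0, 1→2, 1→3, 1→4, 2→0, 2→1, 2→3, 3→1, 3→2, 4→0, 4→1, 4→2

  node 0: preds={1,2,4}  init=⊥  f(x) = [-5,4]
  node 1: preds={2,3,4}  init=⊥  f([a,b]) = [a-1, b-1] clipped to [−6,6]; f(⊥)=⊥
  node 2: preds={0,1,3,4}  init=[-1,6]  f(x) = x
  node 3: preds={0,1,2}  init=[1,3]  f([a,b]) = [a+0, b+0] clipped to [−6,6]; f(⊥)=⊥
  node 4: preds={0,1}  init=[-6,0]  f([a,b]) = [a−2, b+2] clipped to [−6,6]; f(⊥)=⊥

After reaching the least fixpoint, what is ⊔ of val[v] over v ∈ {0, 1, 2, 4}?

[-6,6]

Worklist (8 pops):
  #1 pop 0: in=[-6,6] → [-5,4] (was ⊥); enqueue []
  #2 pop 1: in=[-6,6] → [-6,5] (was ⊥); enqueue [0]
  #3 pop 2: in=[-6,5] → [-6,6] (was [-1,6]); enqueue [1]
  #4 pop 3: in=[-6,6] → [-6,6] (was [1,3]); enqueue [2]
  #5 pop 4: in=[-6,5] → [-6,6] (was [-6,0]); enqueue []
  #6 pop 0: in=[-6,6] → [-5,4] (no change)
  #7 pop 1: in=[-6,6] → [-6,5] (no change)
  #8 pop 2: in=[-6,6] → [-6,6] (no change)

Fixpoint:
  val[0] = [-5,4]
  val[1] = [-6,5]
  val[2] = [-6,6]
  val[3] = [-6,6]
  val[4] = [-6,6]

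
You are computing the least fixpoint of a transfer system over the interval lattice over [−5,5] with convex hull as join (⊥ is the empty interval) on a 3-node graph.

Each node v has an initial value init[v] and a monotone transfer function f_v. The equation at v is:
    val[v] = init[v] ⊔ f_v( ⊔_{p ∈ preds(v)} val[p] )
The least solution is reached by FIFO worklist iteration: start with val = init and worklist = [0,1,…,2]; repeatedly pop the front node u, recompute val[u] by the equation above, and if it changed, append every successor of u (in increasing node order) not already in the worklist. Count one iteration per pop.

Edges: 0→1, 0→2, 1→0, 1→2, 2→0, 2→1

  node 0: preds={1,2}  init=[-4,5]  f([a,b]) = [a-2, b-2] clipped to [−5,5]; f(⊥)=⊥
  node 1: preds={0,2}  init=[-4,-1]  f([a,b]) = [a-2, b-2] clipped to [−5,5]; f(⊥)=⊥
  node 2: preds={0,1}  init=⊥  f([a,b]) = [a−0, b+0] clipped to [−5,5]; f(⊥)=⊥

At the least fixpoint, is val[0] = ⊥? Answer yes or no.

no

Trace (5 dequeues):
  [1] u=0 | in [-4,-1] | out [-5,5] | prev [-4,5] | push {}
  [2] u=1 | in [-5,5] | out [-5,3] | prev [-4,-1] | push {0}
  [3] u=2 | in [-5,5] | out [-5,5] | prev ⊥ | push {1}
  [4] u=0 | in [-5,5] | out [-5,5] | ==
  [5] u=1 | in [-5,5] | out [-5,3] | ==

Converged values:
  [0] [-5,5]
  [1] [-5,3]
  [2] [-5,5]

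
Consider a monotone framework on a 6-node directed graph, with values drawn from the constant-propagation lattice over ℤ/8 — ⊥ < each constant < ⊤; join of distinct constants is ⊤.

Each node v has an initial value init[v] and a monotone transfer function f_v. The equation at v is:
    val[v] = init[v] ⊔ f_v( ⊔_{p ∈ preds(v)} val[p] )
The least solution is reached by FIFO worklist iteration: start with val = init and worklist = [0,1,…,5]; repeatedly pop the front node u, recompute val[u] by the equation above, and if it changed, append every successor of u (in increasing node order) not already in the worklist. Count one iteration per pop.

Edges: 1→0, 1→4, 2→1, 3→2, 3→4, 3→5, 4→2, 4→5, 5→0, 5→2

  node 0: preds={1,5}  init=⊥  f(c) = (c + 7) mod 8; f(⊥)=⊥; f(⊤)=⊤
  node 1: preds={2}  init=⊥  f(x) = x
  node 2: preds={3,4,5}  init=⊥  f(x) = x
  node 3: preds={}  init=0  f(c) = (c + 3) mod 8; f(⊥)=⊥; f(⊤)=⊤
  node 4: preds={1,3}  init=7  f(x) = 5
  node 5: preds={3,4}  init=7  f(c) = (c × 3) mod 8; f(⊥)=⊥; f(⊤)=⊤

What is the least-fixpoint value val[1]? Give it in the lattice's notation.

⊤

Trace (10 dequeues):
  [1] u=0 | in 7 | out 6 | prev ⊥ | push {}
  [2] u=1 | in ⊥ | out ⊥ | ==
  [3] u=2 | in ⊤ | out ⊤ | prev ⊥ | push {1}
  [4] u=3 | in ⊥ | out 0 | ==
  [5] u=4 | in 0 | out ⊤ | prev 7 | push {2}
  [6] u=5 | in ⊤ | out ⊤ | prev 7 | push {0}
  [7] u=1 | in ⊤ | out ⊤ | prev ⊥ | push {4}
  [8] u=2 | in ⊤ | out ⊤ | ==
  [9] u=0 | in ⊤ | out ⊤ | prev 6 | push {}
  [10] u=4 | in ⊤ | out ⊤ | ==

Converged values:
  [0] ⊤
  [1] ⊤
  [2] ⊤
  [3] 0
  [4] ⊤
  [5] ⊤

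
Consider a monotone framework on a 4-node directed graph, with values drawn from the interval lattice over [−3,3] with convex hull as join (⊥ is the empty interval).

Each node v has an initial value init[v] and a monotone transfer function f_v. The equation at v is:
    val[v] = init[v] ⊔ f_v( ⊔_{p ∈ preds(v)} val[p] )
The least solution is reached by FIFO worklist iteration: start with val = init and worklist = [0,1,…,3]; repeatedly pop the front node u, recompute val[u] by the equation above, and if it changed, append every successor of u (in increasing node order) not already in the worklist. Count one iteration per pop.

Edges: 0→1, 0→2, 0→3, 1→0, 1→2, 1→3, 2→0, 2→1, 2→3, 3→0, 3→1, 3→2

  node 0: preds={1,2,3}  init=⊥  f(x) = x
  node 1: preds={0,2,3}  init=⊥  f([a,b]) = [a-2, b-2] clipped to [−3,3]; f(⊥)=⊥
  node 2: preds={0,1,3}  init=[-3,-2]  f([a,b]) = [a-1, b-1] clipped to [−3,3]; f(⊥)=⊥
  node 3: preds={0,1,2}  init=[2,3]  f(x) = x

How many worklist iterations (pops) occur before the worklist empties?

Worklist (7 pops):
  #1 pop 0: in=[-3,3] → [-3,3] (was ⊥); enqueue []
  #2 pop 1: in=[-3,3] → [-3,1] (was ⊥); enqueue [0]
  #3 pop 2: in=[-3,3] → [-3,2] (was [-3,-2]); enqueue [1]
  #4 pop 3: in=[-3,3] → [-3,3] (was [2,3]); enqueue [2]
  #5 pop 0: in=[-3,3] → [-3,3] (no change)
  #6 pop 1: in=[-3,3] → [-3,1] (no change)
  #7 pop 2: in=[-3,3] → [-3,2] (no change)

Fixpoint:
  val[0] = [-3,3]
  val[1] = [-3,1]
  val[2] = [-3,2]
  val[3] = [-3,3]

7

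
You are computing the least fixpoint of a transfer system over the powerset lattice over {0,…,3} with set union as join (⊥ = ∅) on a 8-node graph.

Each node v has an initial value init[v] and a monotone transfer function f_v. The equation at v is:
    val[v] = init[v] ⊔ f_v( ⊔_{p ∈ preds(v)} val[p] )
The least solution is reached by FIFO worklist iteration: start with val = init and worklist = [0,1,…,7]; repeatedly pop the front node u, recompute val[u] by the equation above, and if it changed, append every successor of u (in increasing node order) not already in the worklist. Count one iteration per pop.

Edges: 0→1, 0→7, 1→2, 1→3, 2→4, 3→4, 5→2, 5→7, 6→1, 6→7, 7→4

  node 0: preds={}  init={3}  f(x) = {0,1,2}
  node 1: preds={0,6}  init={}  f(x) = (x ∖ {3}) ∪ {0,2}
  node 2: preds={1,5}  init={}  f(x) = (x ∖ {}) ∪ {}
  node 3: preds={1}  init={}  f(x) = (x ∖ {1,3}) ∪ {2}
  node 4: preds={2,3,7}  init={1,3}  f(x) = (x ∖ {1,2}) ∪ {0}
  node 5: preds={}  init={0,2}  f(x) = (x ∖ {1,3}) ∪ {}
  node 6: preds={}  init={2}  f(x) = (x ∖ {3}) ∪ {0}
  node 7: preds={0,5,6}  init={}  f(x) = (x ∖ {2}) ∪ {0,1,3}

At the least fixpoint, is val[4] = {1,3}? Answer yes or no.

Trace (10 dequeues):
  [1] u=0 | in {} | out {0,1,2,3} | prev {3} | push {}
  [2] u=1 | in {0,1,2,3} | out {0,1,2} | prev {} | push {}
  [3] u=2 | in {0,1,2} | out {0,1,2} | prev {} | push {}
  [4] u=3 | in {0,1,2} | out {0,2} | prev {} | push {}
  [5] u=4 | in {0,1,2} | out {0,1,3} | prev {1,3} | push {}
  [6] u=5 | in {} | out {0,2} | ==
  [7] u=6 | in {} | out {0,2} | prev {2} | push {1}
  [8] u=7 | in {0,1,2,3} | out {0,1,3} | prev {} | push {4}
  [9] u=1 | in {0,1,2,3} | out {0,1,2} | ==
  [10] u=4 | in {0,1,2,3} | out {0,1,3} | ==

Converged values:
  [0] {0,1,2,3}
  [1] {0,1,2}
  [2] {0,1,2}
  [3] {0,2}
  [4] {0,1,3}
  [5] {0,2}
  [6] {0,2}
  [7] {0,1,3}

no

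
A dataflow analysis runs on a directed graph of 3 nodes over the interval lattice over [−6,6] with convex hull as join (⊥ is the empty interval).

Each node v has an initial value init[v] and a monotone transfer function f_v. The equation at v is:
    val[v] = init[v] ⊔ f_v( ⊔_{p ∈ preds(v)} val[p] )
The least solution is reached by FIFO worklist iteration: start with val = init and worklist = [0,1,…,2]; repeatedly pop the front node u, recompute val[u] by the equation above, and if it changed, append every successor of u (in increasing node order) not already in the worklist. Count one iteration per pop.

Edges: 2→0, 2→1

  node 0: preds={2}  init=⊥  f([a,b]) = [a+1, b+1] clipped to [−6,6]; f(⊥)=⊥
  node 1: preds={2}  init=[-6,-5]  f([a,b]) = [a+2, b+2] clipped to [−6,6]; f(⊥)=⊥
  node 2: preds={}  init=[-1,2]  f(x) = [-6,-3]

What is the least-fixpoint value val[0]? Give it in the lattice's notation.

Trace (5 dequeues):
  [1] u=0 | in [-1,2] | out [0,3] | prev ⊥ | push {}
  [2] u=1 | in [-1,2] | out [-6,4] | prev [-6,-5] | push {}
  [3] u=2 | in ⊥ | out [-6,2] | prev [-1,2] | push {0,1}
  [4] u=0 | in [-6,2] | out [-5,3] | prev [0,3] | push {}
  [5] u=1 | in [-6,2] | out [-6,4] | ==

Converged values:
  [0] [-5,3]
  [1] [-6,4]
  [2] [-6,2]

[-5,3]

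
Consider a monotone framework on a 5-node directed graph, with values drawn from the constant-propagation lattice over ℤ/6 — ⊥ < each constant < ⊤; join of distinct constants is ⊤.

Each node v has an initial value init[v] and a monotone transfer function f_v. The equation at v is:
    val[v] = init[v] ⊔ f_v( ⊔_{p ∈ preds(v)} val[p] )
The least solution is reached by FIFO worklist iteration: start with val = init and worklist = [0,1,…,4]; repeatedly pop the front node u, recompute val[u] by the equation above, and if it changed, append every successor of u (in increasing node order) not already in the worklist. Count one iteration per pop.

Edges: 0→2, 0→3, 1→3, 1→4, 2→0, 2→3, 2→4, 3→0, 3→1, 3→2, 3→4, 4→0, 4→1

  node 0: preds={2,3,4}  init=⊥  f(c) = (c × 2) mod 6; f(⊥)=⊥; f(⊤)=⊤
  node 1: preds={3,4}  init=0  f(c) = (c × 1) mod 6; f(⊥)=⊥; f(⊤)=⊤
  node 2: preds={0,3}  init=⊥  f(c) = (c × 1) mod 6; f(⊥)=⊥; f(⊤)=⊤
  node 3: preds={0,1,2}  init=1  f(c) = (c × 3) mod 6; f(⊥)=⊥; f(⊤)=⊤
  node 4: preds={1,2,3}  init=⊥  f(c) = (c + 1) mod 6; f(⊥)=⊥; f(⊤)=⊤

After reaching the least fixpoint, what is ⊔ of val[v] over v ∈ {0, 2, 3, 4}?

⊤

Worklist (9 pops):
  #1 pop 0: in=1 → 2 (was ⊥); enqueue []
  #2 pop 1: in=1 → ⊤ (was 0); enqueue []
  #3 pop 2: in=⊤ → ⊤ (was ⊥); enqueue [0]
  #4 pop 3: in=⊤ → ⊤ (was 1); enqueue [1,2]
  #5 pop 4: in=⊤ → ⊤ (was ⊥); enqueue []
  #6 pop 0: in=⊤ → ⊤ (was 2); enqueue [3]
  #7 pop 1: in=⊤ → ⊤ (no change)
  #8 pop 2: in=⊤ → ⊤ (no change)
  #9 pop 3: in=⊤ → ⊤ (no change)

Fixpoint:
  val[0] = ⊤
  val[1] = ⊤
  val[2] = ⊤
  val[3] = ⊤
  val[4] = ⊤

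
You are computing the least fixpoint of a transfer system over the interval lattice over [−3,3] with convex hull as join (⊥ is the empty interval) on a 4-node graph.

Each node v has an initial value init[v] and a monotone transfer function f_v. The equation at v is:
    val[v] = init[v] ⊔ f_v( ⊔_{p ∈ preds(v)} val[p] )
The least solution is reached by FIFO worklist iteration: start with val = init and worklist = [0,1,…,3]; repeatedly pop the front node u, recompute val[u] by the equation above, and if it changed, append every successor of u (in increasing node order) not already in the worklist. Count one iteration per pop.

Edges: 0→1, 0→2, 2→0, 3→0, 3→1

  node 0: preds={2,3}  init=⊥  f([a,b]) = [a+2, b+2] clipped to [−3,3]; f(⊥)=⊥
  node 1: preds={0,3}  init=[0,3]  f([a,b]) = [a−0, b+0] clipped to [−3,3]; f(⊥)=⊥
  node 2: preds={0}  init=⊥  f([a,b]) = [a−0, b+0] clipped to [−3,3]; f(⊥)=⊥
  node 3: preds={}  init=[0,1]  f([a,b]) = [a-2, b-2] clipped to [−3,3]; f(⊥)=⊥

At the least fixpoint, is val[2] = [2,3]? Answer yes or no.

Trace (5 dequeues):
  [1] u=0 | in [0,1] | out [2,3] | prev ⊥ | push {}
  [2] u=1 | in [0,3] | out [0,3] | ==
  [3] u=2 | in [2,3] | out [2,3] | prev ⊥ | push {0}
  [4] u=3 | in ⊥ | out [0,1] | ==
  [5] u=0 | in [0,3] | out [2,3] | ==

Converged values:
  [0] [2,3]
  [1] [0,3]
  [2] [2,3]
  [3] [0,1]

yes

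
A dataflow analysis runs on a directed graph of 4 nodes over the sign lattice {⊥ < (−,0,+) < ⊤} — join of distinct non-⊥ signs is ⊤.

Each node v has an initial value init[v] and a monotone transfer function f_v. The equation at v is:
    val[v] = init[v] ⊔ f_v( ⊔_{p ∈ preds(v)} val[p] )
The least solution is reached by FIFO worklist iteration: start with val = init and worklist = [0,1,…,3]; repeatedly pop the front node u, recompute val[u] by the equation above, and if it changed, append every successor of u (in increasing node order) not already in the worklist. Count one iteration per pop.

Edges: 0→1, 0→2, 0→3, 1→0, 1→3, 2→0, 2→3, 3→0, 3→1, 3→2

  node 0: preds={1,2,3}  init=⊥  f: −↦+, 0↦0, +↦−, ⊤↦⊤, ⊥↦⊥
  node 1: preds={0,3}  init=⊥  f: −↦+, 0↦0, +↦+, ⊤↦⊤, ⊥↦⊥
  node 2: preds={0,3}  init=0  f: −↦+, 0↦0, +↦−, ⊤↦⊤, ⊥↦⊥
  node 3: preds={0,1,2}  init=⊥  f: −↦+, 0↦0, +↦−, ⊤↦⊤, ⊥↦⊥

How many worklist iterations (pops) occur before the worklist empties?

7

Worklist (7 pops):
  #1 pop 0: in=0 → 0 (was ⊥); enqueue []
  #2 pop 1: in=0 → 0 (was ⊥); enqueue [0]
  #3 pop 2: in=0 → 0 (no change)
  #4 pop 3: in=0 → 0 (was ⊥); enqueue [1,2]
  #5 pop 0: in=0 → 0 (no change)
  #6 pop 1: in=0 → 0 (no change)
  #7 pop 2: in=0 → 0 (no change)

Fixpoint:
  val[0] = 0
  val[1] = 0
  val[2] = 0
  val[3] = 0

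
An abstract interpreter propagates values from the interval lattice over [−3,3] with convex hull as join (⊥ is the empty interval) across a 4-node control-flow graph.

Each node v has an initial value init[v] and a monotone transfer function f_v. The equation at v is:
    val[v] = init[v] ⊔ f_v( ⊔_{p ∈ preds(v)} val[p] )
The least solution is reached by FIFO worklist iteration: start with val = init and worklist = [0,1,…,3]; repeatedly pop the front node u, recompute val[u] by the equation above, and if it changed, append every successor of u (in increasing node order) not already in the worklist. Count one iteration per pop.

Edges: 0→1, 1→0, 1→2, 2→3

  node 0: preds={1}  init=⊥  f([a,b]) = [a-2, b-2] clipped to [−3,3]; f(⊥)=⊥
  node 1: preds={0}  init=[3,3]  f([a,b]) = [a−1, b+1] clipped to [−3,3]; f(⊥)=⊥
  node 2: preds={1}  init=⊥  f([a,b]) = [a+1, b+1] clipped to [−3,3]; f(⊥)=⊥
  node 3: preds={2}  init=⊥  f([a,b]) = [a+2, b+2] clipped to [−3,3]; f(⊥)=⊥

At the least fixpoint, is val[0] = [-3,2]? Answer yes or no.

no

Iteration log — 10 steps:
  step 1. node 0  ⊔preds=[3,3]  new=[1,1]  old=⊥  +wl: 
  step 2. node 1  ⊔preds=[1,1]  new=[0,3]  old=[3,3]  +wl: 0
  step 3. node 2  ⊔preds=[0,3]  new=[1,3]  old=⊥  +wl: 
  step 4. node 3  ⊔preds=[1,3]  new=[3,3]  old=⊥  +wl: 
  step 5. node 0  ⊔preds=[0,3]  new=[-2,1]  old=[1,1]  +wl: 1
  step 6. node 1  ⊔preds=[-2,1]  new=[-3,3]  old=[0,3]  +wl: 0,2
  step 7. node 0  ⊔preds=[-3,3]  new=[-3,1]  old=[-2,1]  +wl: 1
  step 8. node 2  ⊔preds=[-3,3]  new=[-2,3]  old=[1,3]  +wl: 3
  step 9. node 1  ⊔preds=[-3,1]  new=[-3,3]  stable
  step 10. node 3  ⊔preds=[-2,3]  new=[0,3]  old=[3,3]  +wl: 

Least fixpoint reached:
  node 0: [-3,1]
  node 1: [-3,3]
  node 2: [-2,3]
  node 3: [0,3]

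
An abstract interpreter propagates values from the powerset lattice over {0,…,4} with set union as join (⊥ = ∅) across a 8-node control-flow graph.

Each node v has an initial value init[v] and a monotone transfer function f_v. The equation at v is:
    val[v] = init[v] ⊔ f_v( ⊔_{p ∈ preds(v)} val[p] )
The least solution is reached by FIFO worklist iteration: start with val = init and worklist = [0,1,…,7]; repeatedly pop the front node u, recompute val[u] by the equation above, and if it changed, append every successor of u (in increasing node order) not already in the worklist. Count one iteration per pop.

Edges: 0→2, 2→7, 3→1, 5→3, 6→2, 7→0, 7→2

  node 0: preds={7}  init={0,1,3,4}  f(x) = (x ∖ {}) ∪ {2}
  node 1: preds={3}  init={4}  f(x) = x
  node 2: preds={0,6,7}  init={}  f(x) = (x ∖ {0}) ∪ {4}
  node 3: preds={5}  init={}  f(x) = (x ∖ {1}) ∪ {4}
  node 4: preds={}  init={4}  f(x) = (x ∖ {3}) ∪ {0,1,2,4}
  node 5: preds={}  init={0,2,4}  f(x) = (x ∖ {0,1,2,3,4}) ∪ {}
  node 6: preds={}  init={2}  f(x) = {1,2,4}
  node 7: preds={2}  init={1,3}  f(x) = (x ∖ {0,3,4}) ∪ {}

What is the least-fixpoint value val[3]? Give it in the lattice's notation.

Worklist (11 pops):
  #1 pop 0: in={1,3} → {0,1,2,3,4} (was {0,1,3,4}); enqueue []
  #2 pop 1: in={} → {4} (no change)
  #3 pop 2: in={0,1,2,3,4} → {1,2,3,4} (was {}); enqueue []
  #4 pop 3: in={0,2,4} → {0,2,4} (was {}); enqueue [1]
  #5 pop 4: in={} → {0,1,2,4} (was {4}); enqueue []
  #6 pop 5: in={} → {0,2,4} (no change)
  #7 pop 6: in={} → {1,2,4} (was {2}); enqueue [2]
  #8 pop 7: in={1,2,3,4} → {1,2,3} (was {1,3}); enqueue [0]
  #9 pop 1: in={0,2,4} → {0,2,4} (was {4}); enqueue []
  #10 pop 2: in={0,1,2,3,4} → {1,2,3,4} (no change)
  #11 pop 0: in={1,2,3} → {0,1,2,3,4} (no change)

Fixpoint:
  val[0] = {0,1,2,3,4}
  val[1] = {0,2,4}
  val[2] = {1,2,3,4}
  val[3] = {0,2,4}
  val[4] = {0,1,2,4}
  val[5] = {0,2,4}
  val[6] = {1,2,4}
  val[7] = {1,2,3}

{0,2,4}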